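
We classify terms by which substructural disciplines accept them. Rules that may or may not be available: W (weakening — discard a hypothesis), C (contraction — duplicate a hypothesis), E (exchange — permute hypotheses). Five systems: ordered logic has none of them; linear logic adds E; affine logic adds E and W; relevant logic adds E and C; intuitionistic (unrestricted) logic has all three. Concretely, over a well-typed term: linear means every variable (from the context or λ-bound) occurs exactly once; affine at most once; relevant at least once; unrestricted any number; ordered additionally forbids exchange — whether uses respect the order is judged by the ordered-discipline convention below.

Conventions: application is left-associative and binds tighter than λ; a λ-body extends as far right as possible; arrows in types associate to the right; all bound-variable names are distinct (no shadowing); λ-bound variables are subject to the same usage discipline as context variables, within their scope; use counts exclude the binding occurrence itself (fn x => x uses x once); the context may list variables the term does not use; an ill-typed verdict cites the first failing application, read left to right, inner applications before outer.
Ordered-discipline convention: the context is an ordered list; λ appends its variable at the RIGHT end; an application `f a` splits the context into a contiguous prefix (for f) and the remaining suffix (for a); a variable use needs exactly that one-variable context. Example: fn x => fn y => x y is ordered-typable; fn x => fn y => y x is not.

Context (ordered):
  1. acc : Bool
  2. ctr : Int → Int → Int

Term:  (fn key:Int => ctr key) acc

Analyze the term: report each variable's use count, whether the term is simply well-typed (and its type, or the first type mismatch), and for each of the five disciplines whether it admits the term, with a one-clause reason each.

use counts: acc: 1×, ctr: 1×, key (bound): 1×
uses in reading order: ctr, key, acc
typing: ill-typed: an application expects Int but receives Bool
ordered: ✗, a type mismatch blocks all five
linear: ✗, the type mismatch rejects it
affine: ✗, not simply typable
relevant: ✗, fails simple typing
unrestricted: ✗, a type mismatch blocks all five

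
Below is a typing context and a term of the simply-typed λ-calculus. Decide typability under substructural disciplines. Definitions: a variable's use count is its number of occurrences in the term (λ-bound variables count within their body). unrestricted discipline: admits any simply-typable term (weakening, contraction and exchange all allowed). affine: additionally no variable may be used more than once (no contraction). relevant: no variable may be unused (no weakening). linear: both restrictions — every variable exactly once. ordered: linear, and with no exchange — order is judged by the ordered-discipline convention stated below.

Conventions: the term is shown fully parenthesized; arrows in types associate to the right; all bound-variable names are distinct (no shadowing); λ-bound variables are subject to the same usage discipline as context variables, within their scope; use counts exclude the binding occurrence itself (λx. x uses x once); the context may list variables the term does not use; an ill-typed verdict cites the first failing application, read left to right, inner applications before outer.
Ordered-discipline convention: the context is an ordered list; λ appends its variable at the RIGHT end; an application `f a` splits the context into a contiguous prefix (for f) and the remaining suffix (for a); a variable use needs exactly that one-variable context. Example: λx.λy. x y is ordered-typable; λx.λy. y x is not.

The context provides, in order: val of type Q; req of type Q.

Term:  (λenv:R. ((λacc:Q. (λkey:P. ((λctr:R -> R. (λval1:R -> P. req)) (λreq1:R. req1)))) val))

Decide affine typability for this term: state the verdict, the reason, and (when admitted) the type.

yes — no duplicate uses among val, req, env, acc, key, ctr, val1, req1; term : R -> P -> (R -> P) -> Q
usage: val: 1, req: 1, env [bound]: 0, acc [bound]: 0, key [bound]: 0, ctr [bound]: 0, val1 [bound]: 0, req1 [bound]: 1
use order (left to right): req, req1, val
typing: well-typed — term : R -> P -> (R -> P) -> Q
summary: ordered ✗, linear ✗, affine ✓, relevant ✗, unrestricted ✓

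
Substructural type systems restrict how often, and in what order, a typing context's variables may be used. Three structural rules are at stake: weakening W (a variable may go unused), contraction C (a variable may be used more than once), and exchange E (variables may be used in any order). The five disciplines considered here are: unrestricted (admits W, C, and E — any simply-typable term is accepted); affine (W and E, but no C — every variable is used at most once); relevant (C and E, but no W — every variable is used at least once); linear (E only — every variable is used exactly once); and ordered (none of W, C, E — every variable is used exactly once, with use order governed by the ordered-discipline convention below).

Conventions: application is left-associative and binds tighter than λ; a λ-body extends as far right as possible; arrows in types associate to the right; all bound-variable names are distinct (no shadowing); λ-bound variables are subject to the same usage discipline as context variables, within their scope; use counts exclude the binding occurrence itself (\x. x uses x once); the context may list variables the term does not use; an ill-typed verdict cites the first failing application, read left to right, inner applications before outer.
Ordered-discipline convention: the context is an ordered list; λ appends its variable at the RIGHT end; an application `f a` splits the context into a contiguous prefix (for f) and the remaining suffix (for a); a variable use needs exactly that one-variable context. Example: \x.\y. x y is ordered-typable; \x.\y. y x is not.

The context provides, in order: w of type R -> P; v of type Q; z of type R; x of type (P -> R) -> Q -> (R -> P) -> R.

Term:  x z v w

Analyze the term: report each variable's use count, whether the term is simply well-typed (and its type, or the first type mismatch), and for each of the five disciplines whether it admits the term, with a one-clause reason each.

usage: w=1; v=1; z=1; x=1
use order (left to right): x, z, v, w
typing: ill-typed: a function awaiting P -> R gets R
ordered: ✗, not simply typable
linear: ✗, fails simple typing
affine: ✗, a type mismatch blocks all five
relevant: ✗, the type mismatch rejects it
unrestricted: ✗, not simply typable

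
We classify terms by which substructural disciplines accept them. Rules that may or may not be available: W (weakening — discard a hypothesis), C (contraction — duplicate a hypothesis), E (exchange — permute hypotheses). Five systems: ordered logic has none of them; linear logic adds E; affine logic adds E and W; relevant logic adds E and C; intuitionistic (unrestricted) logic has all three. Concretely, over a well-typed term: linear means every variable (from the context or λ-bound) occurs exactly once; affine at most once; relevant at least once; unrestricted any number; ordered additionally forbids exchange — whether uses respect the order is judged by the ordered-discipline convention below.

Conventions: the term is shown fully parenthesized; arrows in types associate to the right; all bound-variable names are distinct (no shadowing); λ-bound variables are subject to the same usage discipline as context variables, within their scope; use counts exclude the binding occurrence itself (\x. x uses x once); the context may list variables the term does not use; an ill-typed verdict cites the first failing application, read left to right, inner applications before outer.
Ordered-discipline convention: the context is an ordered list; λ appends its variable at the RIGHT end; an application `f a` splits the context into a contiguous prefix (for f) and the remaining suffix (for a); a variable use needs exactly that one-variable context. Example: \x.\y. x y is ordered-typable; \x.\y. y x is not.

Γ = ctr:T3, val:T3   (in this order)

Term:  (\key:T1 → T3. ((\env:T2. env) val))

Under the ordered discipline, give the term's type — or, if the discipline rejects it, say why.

not well-typed under ordered — fails simple typing
counts: ctr: 0, val: 1, key [bound]: 0, env [bound]: 1
left-to-right use order: env, val
typing: ill-typed: an argument T3 mismatches the expected T2
across the five disciplines: ordered ✗; linear ✗; affine ✗; relevant ✗; unrestricted ✗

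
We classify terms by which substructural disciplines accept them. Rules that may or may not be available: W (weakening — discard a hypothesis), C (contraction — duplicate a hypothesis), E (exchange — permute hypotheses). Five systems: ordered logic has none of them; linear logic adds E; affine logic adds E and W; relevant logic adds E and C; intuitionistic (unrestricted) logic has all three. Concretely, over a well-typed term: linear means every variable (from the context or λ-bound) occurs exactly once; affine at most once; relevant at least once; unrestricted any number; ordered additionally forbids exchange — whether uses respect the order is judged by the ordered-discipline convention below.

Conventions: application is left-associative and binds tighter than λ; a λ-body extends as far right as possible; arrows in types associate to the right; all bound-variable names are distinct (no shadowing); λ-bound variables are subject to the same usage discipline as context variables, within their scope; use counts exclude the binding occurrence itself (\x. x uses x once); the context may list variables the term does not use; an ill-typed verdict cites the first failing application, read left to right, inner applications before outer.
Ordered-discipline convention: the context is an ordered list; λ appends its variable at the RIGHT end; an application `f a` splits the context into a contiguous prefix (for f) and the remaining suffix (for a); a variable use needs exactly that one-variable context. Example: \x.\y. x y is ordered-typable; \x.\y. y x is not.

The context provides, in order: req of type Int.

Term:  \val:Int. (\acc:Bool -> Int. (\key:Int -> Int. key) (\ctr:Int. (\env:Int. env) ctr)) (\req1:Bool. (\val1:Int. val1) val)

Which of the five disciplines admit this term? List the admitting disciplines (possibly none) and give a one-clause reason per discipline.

admitting disciplines: affine, unrestricted
variable uses: req=0, val [bound]=1, acc [bound]=0, key [bound]=1, ctr [bound]=1, env [bound]=1, req1 [bound]=0, val1 [bound]=1
use order (left to right): key, env, ctr, val1, val
typing: well-typed — term : Int -> Int -> Int
ordered ✗ (req, acc, req1 never used (weakening))
linear ✗ (req, acc, req1 never used (weakening))
affine ✓ (no duplicate uses among req, val, acc, key, ctr, env, req1, val1)
relevant ✗ (req, acc, req1 never used (weakening))
unrestricted ✓ (simply typable at Int -> Int -> Int; W, C, E all held)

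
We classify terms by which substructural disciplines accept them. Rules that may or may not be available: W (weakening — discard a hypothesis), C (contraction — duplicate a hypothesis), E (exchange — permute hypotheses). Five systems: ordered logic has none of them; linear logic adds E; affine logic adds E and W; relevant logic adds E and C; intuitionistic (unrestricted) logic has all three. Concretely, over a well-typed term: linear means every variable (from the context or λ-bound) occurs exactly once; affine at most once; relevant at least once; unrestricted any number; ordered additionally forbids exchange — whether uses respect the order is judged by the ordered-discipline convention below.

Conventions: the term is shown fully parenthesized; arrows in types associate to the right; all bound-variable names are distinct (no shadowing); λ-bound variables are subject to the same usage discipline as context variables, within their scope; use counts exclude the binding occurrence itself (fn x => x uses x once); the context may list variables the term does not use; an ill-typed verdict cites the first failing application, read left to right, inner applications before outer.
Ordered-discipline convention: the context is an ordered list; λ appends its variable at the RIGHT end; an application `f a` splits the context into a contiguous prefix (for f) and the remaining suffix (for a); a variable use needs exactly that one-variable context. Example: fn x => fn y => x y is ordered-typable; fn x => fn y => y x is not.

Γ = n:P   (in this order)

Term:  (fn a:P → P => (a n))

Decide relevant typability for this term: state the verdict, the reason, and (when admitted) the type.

yes — n, a: all used, weakening unneeded; term : (P → P) → P
usage: n ×1; a [bound] ×1
uses in reading order: a, n
typing: ✓ — (P → P) → P
summary: ordered ✗, linear ✓, affine ✓, relevant ✓, unrestricted ✓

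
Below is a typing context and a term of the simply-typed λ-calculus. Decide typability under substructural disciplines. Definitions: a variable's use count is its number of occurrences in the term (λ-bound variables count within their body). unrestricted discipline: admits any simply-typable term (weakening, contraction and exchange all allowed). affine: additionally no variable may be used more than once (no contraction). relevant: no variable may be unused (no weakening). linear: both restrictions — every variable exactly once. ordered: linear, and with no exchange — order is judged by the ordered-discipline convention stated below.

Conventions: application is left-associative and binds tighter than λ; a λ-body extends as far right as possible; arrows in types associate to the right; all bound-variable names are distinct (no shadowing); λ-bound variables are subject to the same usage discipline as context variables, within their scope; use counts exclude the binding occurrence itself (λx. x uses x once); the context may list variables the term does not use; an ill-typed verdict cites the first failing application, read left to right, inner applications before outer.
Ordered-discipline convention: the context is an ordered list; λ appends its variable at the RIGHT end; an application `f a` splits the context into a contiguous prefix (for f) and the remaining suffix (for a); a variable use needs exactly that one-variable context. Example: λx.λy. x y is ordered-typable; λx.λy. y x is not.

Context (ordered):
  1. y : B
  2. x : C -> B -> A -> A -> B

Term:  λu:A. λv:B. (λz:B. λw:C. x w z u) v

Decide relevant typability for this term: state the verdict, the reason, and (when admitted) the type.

no — y never used (weakening)
counts: y: 0, x: 1, u [bound]: 1, v [bound]: 1, z [bound]: 1, w [bound]: 1
order of uses: x, w, z, u, v
typing: well-typed — term : A -> B -> C -> A -> B
all disciplines: ordered ✗; linear ✗; affine ✓; relevant ✗; unrestricted ✓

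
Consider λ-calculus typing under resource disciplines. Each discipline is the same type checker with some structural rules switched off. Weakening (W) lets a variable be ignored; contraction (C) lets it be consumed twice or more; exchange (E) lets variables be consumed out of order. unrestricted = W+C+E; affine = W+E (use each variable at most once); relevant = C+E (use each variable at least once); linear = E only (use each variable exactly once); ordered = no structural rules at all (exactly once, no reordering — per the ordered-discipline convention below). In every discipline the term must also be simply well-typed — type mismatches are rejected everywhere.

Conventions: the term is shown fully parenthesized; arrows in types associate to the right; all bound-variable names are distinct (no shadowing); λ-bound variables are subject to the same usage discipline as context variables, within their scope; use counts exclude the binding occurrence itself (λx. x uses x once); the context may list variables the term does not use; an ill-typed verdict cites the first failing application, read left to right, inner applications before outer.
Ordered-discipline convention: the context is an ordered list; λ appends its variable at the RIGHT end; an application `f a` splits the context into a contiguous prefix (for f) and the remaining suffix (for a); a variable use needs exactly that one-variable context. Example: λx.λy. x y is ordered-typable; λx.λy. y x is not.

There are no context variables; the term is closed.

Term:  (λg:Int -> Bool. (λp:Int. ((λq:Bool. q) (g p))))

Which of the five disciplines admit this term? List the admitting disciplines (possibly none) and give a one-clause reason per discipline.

admitting disciplines: ordered, linear, affine, relevant, unrestricted
variable uses: g (bound) ×1; p (bound) ×1; q (bound) ×1
left-to-right use order: q, g, p
typing: well-typed at (Int -> Bool) -> Int -> Bool
ordered: ✓ — one use each (g, p, q); ordered split holds
linear: ✓ — exactly-once usage across g, p, q
affine: ✓ — at most one use each (g, p, q)
relevant: ✓ — at least one use each (g, p, q)
unrestricted: ✓ — well-typed at (Int -> Bool) -> Int -> Bool; no restrictions here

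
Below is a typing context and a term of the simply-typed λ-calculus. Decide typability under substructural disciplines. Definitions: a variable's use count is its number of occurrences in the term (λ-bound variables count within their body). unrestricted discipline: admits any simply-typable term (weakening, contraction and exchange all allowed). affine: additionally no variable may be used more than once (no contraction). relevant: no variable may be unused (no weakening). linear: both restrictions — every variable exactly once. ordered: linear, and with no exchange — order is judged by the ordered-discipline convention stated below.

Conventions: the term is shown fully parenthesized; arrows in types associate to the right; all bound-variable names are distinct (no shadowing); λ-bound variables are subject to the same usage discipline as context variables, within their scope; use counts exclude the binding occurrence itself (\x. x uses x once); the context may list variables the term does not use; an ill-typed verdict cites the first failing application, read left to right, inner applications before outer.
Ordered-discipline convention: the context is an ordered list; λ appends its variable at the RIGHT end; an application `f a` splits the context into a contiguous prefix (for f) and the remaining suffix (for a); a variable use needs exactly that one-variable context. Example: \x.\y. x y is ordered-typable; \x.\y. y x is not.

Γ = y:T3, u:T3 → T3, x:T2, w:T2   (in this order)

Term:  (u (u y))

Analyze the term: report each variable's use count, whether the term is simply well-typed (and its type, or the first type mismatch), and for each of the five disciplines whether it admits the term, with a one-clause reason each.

usage: y: 1; u: 2; x: 0; w: 0
order of uses: u, u, y
typing: well-typed — term : T3
ordered: ✗ — repeated use of u ×2; unused: x, w — weakening required
linear: ✗ — repeated use of u ×2; unused: x, w — weakening required
affine: ✗ — repeated use of u ×2
relevant: ✗ — unused: x, w — weakening required
unrestricted: ✓ — simply typable at T3; W, C, E all held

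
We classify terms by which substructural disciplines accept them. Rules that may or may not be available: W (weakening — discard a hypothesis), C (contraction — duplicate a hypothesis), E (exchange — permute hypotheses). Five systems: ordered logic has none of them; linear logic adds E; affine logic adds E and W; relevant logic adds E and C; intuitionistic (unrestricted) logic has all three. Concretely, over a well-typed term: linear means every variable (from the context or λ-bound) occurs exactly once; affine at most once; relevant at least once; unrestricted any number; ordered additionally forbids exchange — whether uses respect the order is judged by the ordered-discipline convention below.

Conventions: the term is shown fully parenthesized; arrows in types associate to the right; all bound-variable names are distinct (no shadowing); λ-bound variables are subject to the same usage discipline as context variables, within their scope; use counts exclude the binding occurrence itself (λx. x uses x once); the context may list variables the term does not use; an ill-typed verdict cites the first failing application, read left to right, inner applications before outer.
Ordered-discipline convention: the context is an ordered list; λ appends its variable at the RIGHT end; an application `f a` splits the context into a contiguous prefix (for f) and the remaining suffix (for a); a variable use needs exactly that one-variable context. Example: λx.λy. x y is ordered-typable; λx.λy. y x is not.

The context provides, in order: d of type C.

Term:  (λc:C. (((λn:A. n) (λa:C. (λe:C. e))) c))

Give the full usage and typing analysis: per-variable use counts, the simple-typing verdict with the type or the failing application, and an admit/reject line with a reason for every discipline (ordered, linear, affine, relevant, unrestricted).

variable uses: d ×0; c [bound] ×1; n [bound] ×1; a [bound] ×0; e [bound] ×1
order of uses: n, e, c
typing: ill-typed: an application expects A but receives C -> C -> C
ordered: ✗ — a type mismatch blocks all five
linear: ✗ — the type mismatch rejects it
affine: ✗ — not simply typable
relevant: ✗ — fails simple typing
unrestricted: ✗ — a type mismatch blocks all five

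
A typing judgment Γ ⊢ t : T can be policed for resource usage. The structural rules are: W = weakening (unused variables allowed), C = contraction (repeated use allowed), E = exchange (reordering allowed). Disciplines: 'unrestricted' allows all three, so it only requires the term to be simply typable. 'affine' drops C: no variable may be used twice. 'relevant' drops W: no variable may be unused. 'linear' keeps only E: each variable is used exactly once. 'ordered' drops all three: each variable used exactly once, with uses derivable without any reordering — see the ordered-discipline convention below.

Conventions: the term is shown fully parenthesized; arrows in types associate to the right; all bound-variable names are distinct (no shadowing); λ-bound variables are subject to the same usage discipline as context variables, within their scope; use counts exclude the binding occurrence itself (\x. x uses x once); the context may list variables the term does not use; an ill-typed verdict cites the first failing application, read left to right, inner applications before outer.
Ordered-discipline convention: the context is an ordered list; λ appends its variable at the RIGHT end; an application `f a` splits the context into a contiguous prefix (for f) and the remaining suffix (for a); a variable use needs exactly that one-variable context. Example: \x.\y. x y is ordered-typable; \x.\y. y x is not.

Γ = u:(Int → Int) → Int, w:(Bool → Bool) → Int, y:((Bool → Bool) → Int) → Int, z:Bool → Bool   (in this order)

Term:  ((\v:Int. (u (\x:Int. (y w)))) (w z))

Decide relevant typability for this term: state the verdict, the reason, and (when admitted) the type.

no — v, x left unused
variable uses: u=1; w=2; y=1; z=1; v (bound)=0; x (bound)=0
order of uses: u, y, w, w, z
typing: the term checks, with type Int
across the five disciplines: ordered ✗ | linear ✗ | affine ✗ | relevant ✗ | unrestricted ✓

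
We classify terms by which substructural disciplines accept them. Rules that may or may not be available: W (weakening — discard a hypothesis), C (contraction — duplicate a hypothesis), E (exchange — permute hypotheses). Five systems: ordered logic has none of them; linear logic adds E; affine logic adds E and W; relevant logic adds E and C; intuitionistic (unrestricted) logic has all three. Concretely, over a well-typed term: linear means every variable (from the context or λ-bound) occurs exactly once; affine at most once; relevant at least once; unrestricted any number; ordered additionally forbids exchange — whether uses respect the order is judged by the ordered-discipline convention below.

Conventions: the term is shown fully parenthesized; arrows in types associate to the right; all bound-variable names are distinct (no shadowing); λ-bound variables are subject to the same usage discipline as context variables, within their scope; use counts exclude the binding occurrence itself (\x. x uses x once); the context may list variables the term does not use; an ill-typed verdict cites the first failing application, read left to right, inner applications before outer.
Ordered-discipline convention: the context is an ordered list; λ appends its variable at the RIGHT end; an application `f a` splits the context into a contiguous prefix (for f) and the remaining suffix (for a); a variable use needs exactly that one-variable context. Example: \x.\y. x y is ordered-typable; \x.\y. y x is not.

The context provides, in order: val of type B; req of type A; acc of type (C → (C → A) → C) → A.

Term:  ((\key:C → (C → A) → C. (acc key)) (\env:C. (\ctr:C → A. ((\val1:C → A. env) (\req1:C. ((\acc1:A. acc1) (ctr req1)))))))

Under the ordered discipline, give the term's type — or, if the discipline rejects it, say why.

not well-typed under ordered — unused: val, req, val1 — weakening required
use counts: val: 0×; req: 0×; acc: 1×; key (λ-bound): 1×; env (λ-bound): 1×; ctr (λ-bound): 1×; val1 (λ-bound): 0×; req1 (λ-bound): 1×; acc1 (λ-bound): 1×
uses in reading order: acc, key, env, acc1, ctr, req1
typing: ✓ — A
summary: ordered ✗, linear ✗, affine ✓, relevant ✗, unrestricted ✓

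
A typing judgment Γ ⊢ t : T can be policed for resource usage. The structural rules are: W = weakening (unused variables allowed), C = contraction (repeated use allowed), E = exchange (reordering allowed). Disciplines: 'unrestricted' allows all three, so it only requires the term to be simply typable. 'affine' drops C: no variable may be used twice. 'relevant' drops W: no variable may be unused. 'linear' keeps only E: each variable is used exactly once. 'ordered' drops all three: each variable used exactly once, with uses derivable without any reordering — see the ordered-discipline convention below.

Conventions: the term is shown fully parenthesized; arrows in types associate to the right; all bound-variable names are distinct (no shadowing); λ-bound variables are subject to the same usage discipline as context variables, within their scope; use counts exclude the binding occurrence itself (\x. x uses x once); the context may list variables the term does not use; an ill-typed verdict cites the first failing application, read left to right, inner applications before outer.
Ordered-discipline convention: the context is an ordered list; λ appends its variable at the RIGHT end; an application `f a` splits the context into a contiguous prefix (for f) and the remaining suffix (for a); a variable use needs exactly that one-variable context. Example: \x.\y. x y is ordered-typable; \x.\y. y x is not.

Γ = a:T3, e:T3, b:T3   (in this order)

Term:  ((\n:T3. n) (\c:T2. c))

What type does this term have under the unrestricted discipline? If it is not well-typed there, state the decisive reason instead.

not well-typed under unrestricted — fails simple typing
counts: a: 0×; e: 0×; b: 0×; n [bound]: 1×; c [bound]: 1×
left-to-right use order: n, c
typing: ill-typed: an argument T2 → T2 mismatches the expected T3
per-discipline verdicts: ordered ✗ | linear ✗ | affine ✗ | relevant ✗ | unrestricted ✗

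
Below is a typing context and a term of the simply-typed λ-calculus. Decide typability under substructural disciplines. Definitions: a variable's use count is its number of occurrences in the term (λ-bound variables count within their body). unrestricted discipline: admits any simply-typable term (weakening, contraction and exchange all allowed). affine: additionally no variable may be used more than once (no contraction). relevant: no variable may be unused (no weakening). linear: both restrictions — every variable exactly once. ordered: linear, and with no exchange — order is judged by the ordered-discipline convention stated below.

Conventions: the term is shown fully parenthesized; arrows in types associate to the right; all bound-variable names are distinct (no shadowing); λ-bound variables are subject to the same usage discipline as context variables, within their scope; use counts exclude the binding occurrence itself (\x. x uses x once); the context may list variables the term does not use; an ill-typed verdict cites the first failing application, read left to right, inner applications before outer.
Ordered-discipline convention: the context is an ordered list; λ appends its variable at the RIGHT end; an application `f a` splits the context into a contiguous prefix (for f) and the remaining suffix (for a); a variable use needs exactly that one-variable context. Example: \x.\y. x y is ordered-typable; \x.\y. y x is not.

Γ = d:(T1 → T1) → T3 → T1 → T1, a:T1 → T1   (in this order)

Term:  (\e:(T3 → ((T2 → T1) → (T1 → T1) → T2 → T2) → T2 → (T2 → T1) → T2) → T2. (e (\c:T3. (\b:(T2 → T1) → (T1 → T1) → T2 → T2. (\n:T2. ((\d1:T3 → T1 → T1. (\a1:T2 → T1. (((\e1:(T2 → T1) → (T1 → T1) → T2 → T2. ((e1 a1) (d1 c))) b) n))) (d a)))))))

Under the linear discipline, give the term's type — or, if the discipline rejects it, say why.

term : ((T3 → ((T2 → T1) → (T1 → T1) → T2 → T2) → T2 → (T2 → T1) → T2) → T2) → T2
use counts: d: 1×, a: 1×, e (λ-bound): 1×, c (λ-bound): 1×, b (λ-bound): 1×, n (λ-bound): 1×, d1 (λ-bound): 1×, a1 (λ-bound): 1×, e1 (λ-bound): 1×
uses in reading order: e, e1, a1, d1, c, b, n, d, a
typing: the term checks, with type ((T3 → ((T2 → T1) → (T1 → T1) → T2 → T2) → T2 → (T2 → T1) → T2) → T2) → T2
per-discipline verdicts: ordered ✗, linear ✓, affine ✓, relevant ✓, unrestricted ✓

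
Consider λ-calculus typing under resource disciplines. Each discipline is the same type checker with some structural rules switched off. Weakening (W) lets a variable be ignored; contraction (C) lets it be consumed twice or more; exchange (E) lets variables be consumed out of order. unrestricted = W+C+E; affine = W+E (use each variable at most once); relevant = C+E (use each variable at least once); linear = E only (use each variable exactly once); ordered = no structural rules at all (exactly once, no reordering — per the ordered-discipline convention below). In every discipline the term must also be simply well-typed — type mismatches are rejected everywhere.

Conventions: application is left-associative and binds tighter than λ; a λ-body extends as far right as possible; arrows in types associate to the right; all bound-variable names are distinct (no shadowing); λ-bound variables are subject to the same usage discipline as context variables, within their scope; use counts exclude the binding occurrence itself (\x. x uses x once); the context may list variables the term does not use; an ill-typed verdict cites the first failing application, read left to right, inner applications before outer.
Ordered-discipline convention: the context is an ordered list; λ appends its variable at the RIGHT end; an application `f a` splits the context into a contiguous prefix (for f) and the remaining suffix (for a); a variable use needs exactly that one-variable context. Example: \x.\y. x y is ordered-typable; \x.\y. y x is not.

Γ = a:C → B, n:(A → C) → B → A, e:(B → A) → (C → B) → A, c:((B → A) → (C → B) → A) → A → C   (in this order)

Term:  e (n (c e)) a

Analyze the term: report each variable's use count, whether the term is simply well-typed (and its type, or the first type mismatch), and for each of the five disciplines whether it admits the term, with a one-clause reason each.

counts: a=1; n=1; e=2; c=1
uses in reading order: e, n, c, e, a
typing: well-typed — term : A
ordered ✗ (repeated use of e ×2)
linear ✗ (repeated use of e ×2)
affine ✗ (repeated use of e ×2)
relevant ✓ (at least one use each (a, n, e, c))
unrestricted ✓ (typability at A is all that's needed)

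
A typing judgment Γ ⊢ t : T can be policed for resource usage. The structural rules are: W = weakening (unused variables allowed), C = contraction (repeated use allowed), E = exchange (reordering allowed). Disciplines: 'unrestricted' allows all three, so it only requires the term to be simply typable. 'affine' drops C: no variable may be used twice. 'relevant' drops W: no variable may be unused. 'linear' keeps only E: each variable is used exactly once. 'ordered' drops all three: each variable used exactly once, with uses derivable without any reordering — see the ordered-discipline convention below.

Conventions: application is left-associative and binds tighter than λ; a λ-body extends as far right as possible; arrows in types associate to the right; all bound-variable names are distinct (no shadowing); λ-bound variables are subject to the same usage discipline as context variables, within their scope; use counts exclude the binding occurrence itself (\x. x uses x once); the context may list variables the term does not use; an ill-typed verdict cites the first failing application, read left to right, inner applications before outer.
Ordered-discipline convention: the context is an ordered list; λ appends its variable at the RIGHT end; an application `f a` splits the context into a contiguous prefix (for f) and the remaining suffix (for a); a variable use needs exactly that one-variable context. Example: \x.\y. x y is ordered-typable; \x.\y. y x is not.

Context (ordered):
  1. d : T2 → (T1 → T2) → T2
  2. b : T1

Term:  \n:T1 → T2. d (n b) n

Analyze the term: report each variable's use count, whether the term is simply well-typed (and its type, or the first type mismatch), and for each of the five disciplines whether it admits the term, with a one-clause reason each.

variable uses: d: 1, b: 1, n [bound]: 2
left-to-right use order: d, n, b, n
typing: ✓ — (T1 → T2) → T2
ordered ✗ (uses contraction: n ×2)
linear ✗ (uses contraction: n ×2)
affine ✗ (uses contraction: n ×2)
relevant ✓ (d, b, n: all used, weakening unneeded)
unrestricted ✓ (well-typed at (T1 → T2) → T2; no restrictions here)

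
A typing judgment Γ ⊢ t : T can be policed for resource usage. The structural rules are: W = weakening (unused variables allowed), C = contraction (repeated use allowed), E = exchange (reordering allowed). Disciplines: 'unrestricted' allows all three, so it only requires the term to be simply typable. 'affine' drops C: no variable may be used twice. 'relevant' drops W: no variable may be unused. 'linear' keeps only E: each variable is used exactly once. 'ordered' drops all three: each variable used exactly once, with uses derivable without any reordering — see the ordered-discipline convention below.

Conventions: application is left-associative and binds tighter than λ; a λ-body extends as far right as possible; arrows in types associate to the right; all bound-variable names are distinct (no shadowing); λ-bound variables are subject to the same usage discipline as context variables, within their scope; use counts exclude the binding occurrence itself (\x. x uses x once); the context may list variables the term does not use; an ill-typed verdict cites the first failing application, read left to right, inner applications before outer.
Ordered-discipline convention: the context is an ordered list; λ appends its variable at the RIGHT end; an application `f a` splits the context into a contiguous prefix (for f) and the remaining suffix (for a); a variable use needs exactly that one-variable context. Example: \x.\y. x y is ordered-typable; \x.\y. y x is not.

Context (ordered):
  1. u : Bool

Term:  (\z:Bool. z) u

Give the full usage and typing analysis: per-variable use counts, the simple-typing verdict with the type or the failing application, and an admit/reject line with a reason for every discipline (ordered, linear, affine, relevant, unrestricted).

variable uses: u: 1×, z (bound): 1×
left-to-right use order: z, u
typing: well-typed at Bool
ordered ✓ (one use each (u, z); ordered split holds)
linear ✓ (single use per variable (u, z))
affine ✓ (none of u, z used more than once)
relevant ✓ (u, z: all used, weakening unneeded)
unrestricted ✓ (type-checks (Bool) and nothing is barred)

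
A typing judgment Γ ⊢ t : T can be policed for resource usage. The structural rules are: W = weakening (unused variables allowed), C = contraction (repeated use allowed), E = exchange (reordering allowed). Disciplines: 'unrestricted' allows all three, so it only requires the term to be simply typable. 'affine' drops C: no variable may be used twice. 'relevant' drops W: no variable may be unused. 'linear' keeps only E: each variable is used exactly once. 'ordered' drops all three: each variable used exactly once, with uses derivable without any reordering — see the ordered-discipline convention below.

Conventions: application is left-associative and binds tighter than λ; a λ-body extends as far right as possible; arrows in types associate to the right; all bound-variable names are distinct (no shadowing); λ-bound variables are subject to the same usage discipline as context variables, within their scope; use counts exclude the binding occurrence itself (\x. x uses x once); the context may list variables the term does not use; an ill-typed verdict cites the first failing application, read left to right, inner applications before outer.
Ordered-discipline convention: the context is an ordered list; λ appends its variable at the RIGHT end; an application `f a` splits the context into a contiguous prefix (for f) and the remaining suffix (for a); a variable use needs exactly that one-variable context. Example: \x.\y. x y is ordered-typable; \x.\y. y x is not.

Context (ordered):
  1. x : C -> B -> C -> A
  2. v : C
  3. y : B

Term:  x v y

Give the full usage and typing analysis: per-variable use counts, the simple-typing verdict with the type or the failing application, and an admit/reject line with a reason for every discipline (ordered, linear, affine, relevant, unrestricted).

usage: x: 1×; v: 1×; y: 1×
use order (left to right): x, v, y
typing: well-typed — term : C -> A
ordered ✓ (x, v, y: once each, no exchange needed)
linear ✓ (each of x, v, y used exactly once)
affine ✓ (none of x, v, y used more than once)
relevant ✓ (every one of x, v, y appears)
unrestricted ✓ (well-typed at C -> A; no restrictions here)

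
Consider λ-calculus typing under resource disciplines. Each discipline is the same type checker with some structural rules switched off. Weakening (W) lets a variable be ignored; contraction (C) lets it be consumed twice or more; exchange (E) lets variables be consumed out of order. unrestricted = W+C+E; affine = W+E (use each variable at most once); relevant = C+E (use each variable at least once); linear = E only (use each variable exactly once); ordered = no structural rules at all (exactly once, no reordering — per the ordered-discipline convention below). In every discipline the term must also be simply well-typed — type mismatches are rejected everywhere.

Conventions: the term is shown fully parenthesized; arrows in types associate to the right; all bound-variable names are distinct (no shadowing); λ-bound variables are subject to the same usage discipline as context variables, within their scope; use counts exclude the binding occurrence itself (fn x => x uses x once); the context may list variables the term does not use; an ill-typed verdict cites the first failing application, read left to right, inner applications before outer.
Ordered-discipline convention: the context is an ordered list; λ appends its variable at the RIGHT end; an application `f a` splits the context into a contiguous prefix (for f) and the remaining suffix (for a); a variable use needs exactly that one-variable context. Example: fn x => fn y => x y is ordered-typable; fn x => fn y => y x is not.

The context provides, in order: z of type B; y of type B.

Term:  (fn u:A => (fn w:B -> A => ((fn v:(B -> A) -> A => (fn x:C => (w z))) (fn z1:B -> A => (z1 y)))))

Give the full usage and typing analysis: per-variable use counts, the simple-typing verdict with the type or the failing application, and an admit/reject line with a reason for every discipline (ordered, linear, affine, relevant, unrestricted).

counts: z=1, y=1, u (λ-bound)=0, w (λ-bound)=1, v (λ-bound)=0, x (λ-bound)=0, z1 (λ-bound)=1
use order (left to right): w, z, z1, y
typing: the term checks, with type A -> (B -> A) -> C -> A
ordered: ✗ — u, v, x never used (weakening)
linear: ✗ — u, v, x never used (weakening)
affine: ✓ — no duplicate uses among z, y, u, w, v, x, z1
relevant: ✗ — u, v, x never used (weakening)
unrestricted: ✓ — simply typable at A -> (B -> A) -> C -> A; W, C, E all held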